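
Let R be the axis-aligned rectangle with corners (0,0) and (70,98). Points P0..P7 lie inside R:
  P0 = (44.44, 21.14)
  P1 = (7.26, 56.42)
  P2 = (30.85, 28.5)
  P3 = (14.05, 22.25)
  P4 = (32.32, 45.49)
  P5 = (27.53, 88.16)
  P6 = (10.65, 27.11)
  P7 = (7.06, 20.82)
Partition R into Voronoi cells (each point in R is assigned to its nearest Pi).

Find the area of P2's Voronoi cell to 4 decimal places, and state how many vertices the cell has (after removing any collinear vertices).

1. box [0,70]×[0,98]: [(0, 0) (70, 0) (70, 98) (0, 98)]
2. ⊥bis P2·P0 via (37.645,24.82): [(0, 0) (24.2031, 0) (70, 84.5625) (70, 98) (0, 98)]  |A|=4923.6516
3. ⊥bis P2·P1 via (19.055,42.46): [(0, 26.3602) (0, 0) (24.2031, 0) (70, 84.5625) (70, 85.5041)]  |A|=1978.9024
4. ⊥bis P2·P3 via (22.45,25.375): [(16.8021, 40.5565) (28.7599, 8.414) (70, 84.5625) (70, 85.5041)]  |A|=1143.1125
5. ⊥bis P2·P4 via (31.585,36.995): [(17.6795, 38.1981) (28.7599, 8.414) (43.6723, 35.9492)]  |A|=374.6272
6. ⊥bis P2·P5 via (29.19,58.33): [(17.6795, 38.1981) (28.7599, 8.414) (43.6723, 35.9492)]  |A|=374.6272
7. ⊥bis P2·P6 via (20.75,27.805): [(20.0489, 37.9931) (20.5694, 30.4302) (28.7599, 8.414) (43.6723, 35.9492)]  |A|=365.7205
8. ⊥bis P2·P7 via (18.955,24.66): [(20.0489, 37.9931) (20.5694, 30.4302) (28.7599, 8.414) (43.6723, 35.9492)]  |A|=365.7205
9. canonical 4-gon: [(20.0489, 37.9931) (20.5694, 30.4302) (28.7599, 8.414) (43.6723, 35.9492)]
10. shoelace: 365.7205

Area of P2's cell: 365.7205 (4 vertices)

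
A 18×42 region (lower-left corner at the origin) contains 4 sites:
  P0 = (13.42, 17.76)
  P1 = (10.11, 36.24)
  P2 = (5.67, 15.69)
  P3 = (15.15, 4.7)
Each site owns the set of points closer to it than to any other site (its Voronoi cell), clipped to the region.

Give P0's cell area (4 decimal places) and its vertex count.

1. box [0,18]×[0,42]: [(0, 0) (18, 0) (18, 42) (0, 42)]
2. ⊥bis P0·P1 via (11.765,27): [(0, 24.8927) (0, 0) (18, 0) (18, 28.1168)]  |A|=477.0856
3. ⊥bis P0·P2 via (9.545,16.725): [(7.0272, 26.1514) (14.0122, 0) (18, 0) (18, 28.1168)]  |A|=206.4027
4. ⊥bis P0·P3 via (14.285,11.23): [(7.0272, 26.1514) (11.1245, 10.8113) (18, 11.7221) (18, 28.1168)]  |A|=144.5483
5. canonical 4-gon: [(7.0272, 26.1514) (11.1245, 10.8113) (18, 11.7221) (18, 28.1168)]
6. shoelace: 144.5483

Area of P0's cell: 144.5483 (4 vertices)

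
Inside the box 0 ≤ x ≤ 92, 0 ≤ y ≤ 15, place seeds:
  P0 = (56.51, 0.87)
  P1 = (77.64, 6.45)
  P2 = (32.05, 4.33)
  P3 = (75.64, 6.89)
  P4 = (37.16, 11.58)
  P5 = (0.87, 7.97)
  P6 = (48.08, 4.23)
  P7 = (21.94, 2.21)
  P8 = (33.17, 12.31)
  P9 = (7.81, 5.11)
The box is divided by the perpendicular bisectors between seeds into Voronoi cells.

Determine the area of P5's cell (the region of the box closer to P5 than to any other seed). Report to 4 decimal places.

Area of P5's cell: 71.0343

1. box [0,92]×[0,15]: [(0, 0) (92, 0) (92, 15) (0, 15)]
2. ⊥bis P5·P0 via (28.69,4.42): [(0, 0) (28.126, 0) (30.0401, 15) (0, 15)]  |A|=436.2454
3. ⊥bis P5·P1 via (39.255,7.21): [(0, 0) (28.126, 0) (30.0401, 15) (0, 15)]  |A|=436.2454
4. ⊥bis P5·P2 via (16.46,6.15): [(0, 0) (15.742, 0) (17.4932, 15) (0, 15)]  |A|=249.264
5. ⊥bis P5·P3 via (38.255,7.43): [(0, 0) (15.742, 0) (17.4932, 15) (0, 15)]  |A|=249.264
6. ⊥bis P5·P4 via (19.015,9.775): [(0, 0) (15.742, 0) (17.4932, 15) (0, 15)]  |A|=249.264
7. ⊥bis P5·P6 via (24.475,6.1): [(0, 0) (15.742, 0) (17.4932, 15) (0, 15)]  |A|=249.264
8. ⊥bis P5·P7 via (11.405,5.09): [(0, 0) (10.0135, 0) (14.1141, 15) (0, 15)]  |A|=180.9575
9. ⊥bis P5·P8 via (17.02,10.14): [(0, 0) (10.0135, 0) (14.1141, 15) (0, 15)]  |A|=180.9575
10. ⊥bis P5·P9 via (4.34,6.54): [(0, 0) (1.6448, 0) (7.8264, 15) (0, 15)]  |A|=71.0343
11. canonical 4-gon: [(0, 0) (1.6448, 0) (7.8264, 15) (0, 15)]
12. shoelace: 71.0343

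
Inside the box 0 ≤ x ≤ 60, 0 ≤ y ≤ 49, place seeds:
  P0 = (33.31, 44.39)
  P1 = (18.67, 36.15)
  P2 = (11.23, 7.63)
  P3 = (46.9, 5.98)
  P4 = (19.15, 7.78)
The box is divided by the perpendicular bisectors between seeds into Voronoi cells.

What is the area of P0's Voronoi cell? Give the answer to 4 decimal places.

Area of P0's cell: 702.0021

1. box [0,60]×[0,49]: [(0, 0) (60, 0) (60, 49) (0, 49)]
2. ⊥bis P0·P1 via (25.99,40.27): [(48.6556, 0) (60, 0) (60, 49) (21.0764, 49)]  |A|=1231.5655
3. ⊥bis P0·P2 via (22.27,26.01): [(40.0153, 15.3512) (60, 3.3474) (60, 49) (21.0764, 49)]  |A|=1111.0425
4. ⊥bis P0·P3 via (40.105,25.185): [(35.4145, 23.5254) (60, 32.2241) (60, 49) (21.0764, 49)]  |A|=702.0021
5. ⊥bis P0·P4 via (26.23,26.085): [(35.4145, 23.5254) (60, 32.2241) (60, 49) (21.0764, 49)]  |A|=702.0021
6. canonical 4-gon: [(35.4145, 23.5254) (60, 32.2241) (60, 49) (21.0764, 49)]
7. shoelace: 702.0021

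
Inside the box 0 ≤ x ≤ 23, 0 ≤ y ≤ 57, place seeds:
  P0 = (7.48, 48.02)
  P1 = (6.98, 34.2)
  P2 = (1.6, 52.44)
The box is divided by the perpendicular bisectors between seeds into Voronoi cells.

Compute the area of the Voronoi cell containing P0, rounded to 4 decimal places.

Area of P0's cell: 307.3511

1. box [0,23]×[0,57]: [(0, 0) (23, 0) (23, 57) (0, 57)]
2. ⊥bis P0·P1 via (7.23,41.11): [(0, 41.3716) (23, 40.5395) (23, 57) (0, 57)]  |A|=369.0232
3. ⊥bis P0·P2 via (4.54,50.23): [(0, 44.1904) (0, 41.3716) (23, 40.5395) (23, 57) (9.629, 57)]  |A|=307.3511
4. canonical 5-gon: [(0, 44.1904) (0, 41.3716) (23, 40.5395) (23, 57) (9.629, 57)]
5. shoelace: 307.3511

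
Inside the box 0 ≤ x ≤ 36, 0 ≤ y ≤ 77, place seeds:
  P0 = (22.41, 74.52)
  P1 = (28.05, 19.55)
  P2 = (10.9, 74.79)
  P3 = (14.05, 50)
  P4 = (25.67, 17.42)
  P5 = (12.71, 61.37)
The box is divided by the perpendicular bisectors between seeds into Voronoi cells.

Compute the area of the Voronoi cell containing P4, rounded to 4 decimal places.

Area of P4's cell: 859.6028

1. box [0,36]×[0,77]: [(0, 0) (36, 0) (36, 77) (0, 77)]
2. ⊥bis P4·P0 via (24.04,45.97): [(0, 44.5975) (0, 0) (36, 0) (36, 46.6528)]  |A|=1642.5057
3. ⊥bis P4·P1 via (26.86,18.485): [(3.3207, 44.7871) (0, 44.5975) (0, 0) (36, 0) (36, 8.2722)]  |A|=1015.381
4. ⊥bis P4·P2 via (18.285,46.105): [(5.1644, 42.7271) (0, 41.3975) (0, 0) (36, 0) (36, 8.2722)]  |A|=1003.5229
5. ⊥bis P4·P3 via (19.86,33.71): [(14.8374, 31.9187) (0, 26.6267) (0, 0) (36, 0) (36, 8.2722)]  |A|=859.6028
6. ⊥bis P4·P5 via (19.19,39.395): [(14.8374, 31.9187) (0, 26.6267) (0, 0) (36, 0) (36, 8.2722)]  |A|=859.6028
7. canonical 5-gon: [(14.8374, 31.9187) (0, 26.6267) (0, 0) (36, 0) (36, 8.2722)]
8. shoelace: 859.6028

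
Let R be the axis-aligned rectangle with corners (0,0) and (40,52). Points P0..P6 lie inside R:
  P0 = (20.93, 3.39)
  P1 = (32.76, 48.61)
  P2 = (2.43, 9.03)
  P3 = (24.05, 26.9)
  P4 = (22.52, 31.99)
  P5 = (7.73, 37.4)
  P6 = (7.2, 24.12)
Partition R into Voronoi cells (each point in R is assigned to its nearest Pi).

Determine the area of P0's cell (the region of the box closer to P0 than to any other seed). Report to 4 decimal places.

1. box [0,40]×[0,52]: [(0, 0) (40, 0) (40, 52) (0, 52)]
2. ⊥bis P0·P1 via (26.845,26): [(0, 33.0229) (0, 0) (40, 0) (40, 22.5585)]  |A|=1111.6288
3. ⊥bis P0·P2 via (11.68,6.21): [(18.3878, 28.2125) (9.7868, 0) (40, 0) (40, 22.5585)]  |A|=669.9648
4. ⊥bis P0·P3 via (22.49,15.145): [(14.7184, 16.1764) (9.7868, 0) (40, 0) (40, 12.8213)]  |A|=406.441
5. ⊥bis P0·P4 via (21.725,17.69): [(14.7184, 16.1764) (9.7868, 0) (40, 0) (40, 12.8213)]  |A|=406.441
6. ⊥bis P0·P5 via (14.33,20.395): [(14.7184, 16.1764) (9.7868, 0) (40, 0) (40, 12.8213)]  |A|=406.441
7. ⊥bis P0·P6 via (14.065,13.755): [(17.2197, 15.8444) (13.9588, 13.6846) (9.7868, 0) (40, 0) (40, 12.8213)]  |A|=403.1986
8. canonical 5-gon: [(17.2197, 15.8444) (13.9588, 13.6846) (9.7868, 0) (40, 0) (40, 12.8213)]
9. shoelace: 403.1986

Area of P0's cell: 403.1986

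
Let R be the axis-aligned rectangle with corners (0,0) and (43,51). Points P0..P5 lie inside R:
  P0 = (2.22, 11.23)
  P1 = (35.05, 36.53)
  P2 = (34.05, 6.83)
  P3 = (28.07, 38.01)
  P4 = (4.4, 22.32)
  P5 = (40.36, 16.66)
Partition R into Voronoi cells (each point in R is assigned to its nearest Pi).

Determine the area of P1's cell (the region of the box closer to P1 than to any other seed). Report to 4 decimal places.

1. box [0,43]×[0,51]: [(0, 0) (43, 0) (43, 51) (0, 51)]
2. ⊥bis P1·P0 via (18.635,23.88): [(0, 48.0613) (37.0378, 0) (43, 0) (43, 51) (0, 51)]  |A|=1302.9574
3. ⊥bis P1·P2 via (34.55,21.68): [(0, 48.0613) (19.9516, 22.1715) (43, 21.3955) (43, 51) (0, 51)]  |A|=990.2961
4. ⊥bis P1·P3 via (31.56,37.27): [(28.299, 21.8905) (43, 21.3955) (43, 51) (34.4712, 51)]  |A|=341.742
5. ⊥bis P1·P4 via (19.725,29.425): [(28.299, 21.8905) (43, 21.3955) (43, 51) (34.4712, 51)]  |A|=341.742
6. ⊥bis P1·P5 via (37.705,26.595): [(28.7915, 24.213) (43, 28.01) (43, 51) (34.4712, 51)]  |A|=277.5572
7. canonical 4-gon: [(28.7915, 24.213) (43, 28.01) (43, 51) (34.4712, 51)]
8. shoelace: 277.5572

Area of P1's cell: 277.5572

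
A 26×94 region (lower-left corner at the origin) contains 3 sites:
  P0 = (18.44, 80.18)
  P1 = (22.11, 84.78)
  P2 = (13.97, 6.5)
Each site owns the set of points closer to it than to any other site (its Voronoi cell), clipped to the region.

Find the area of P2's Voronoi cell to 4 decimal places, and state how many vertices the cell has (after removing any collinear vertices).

Area of P2's cell: 1131.8954 (4 vertices)

1. box [0,26]×[0,94]: [(0, 0) (26, 0) (26, 94) (0, 94)]
2. ⊥bis P2·P0 via (16.205,43.34): [(0, 44.3231) (0, 0) (26, 0) (26, 42.7458)]  |A|=1131.8954
3. ⊥bis P2·P1 via (18.04,45.64): [(0, 44.3231) (0, 0) (26, 0) (26, 42.7458)]  |A|=1131.8954
4. canonical 4-gon: [(0, 44.3231) (0, 0) (26, 0) (26, 42.7458)]
5. shoelace: 1131.8954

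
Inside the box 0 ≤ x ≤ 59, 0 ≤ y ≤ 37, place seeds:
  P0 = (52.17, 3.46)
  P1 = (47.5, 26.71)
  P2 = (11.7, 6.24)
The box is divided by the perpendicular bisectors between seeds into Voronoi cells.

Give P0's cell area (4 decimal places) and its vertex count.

1. box [0,59]×[0,37]: [(0, 0) (59, 0) (59, 37) (0, 37)]
2. ⊥bis P0·P1 via (49.835,15.085): [(0, 5.0751) (0, 0) (59, 0) (59, 16.9259)]  |A|=649.0299
3. ⊥bis P0·P2 via (31.935,4.85): [(32.3975, 11.5825) (31.6018, 0) (59, 0) (59, 16.9259)]  |A|=383.8052
4. canonical 4-gon: [(32.3975, 11.5825) (31.6018, 0) (59, 0) (59, 16.9259)]
5. shoelace: 383.8052

Area of P0's cell: 383.8052 (4 vertices)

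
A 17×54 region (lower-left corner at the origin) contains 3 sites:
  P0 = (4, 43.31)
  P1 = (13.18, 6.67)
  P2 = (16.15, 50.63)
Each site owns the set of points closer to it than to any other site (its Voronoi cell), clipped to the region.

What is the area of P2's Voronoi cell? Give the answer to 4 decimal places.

1. box [0,17]×[0,54]: [(0, 0) (17, 0) (17, 54) (0, 54)]
2. ⊥bis P2·P0 via (10.075,46.97): [(17, 35.4756) (17, 54) (5.8396, 54)]  |A|=103.3693
3. ⊥bis P2·P1 via (14.665,28.65): [(17, 35.4756) (17, 54) (5.8396, 54)]  |A|=103.3693
4. canonical 3-gon: [(17, 35.4756) (17, 54) (5.8396, 54)]
5. shoelace: 103.3693

Area of P2's cell: 103.3693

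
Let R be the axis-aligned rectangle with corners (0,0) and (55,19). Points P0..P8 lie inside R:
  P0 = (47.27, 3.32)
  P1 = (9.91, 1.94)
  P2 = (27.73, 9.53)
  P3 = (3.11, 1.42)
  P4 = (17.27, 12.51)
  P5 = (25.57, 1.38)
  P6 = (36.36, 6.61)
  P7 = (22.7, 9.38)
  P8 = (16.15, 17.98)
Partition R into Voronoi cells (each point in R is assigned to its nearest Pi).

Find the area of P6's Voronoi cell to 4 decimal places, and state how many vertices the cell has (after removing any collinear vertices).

Area of P6's cell: 194.6047 (5 vertices)

1. box [0,55]×[0,19]: [(0, 0) (55, 0) (55, 19) (0, 19)]
2. ⊥bis P6·P0 via (41.815,4.965): [(0, 0) (40.3178, 0) (46.0474, 19) (0, 19)]  |A|=820.4688
3. ⊥bis P6·P1 via (23.135,4.275): [(23.8898, 0) (40.3178, 0) (46.0474, 19) (20.5352, 19)]  |A|=398.4317
4. ⊥bis P6·P2 via (32.045,8.07): [(29.3145, 0) (40.3178, 0) (46.0474, 19) (35.7432, 19)]  |A|=202.4207
5. ⊥bis P6·P3 via (19.735,4.015): [(29.3145, 0) (40.3178, 0) (46.0474, 19) (35.7432, 19)]  |A|=202.4207
6. ⊥bis P6·P4 via (26.815,9.56): [(29.3145, 0) (40.3178, 0) (46.0474, 19) (35.7432, 19)]  |A|=202.4207
7. ⊥bis P6·P5 via (30.965,3.995): [(30.789, 4.358) (32.9014, 0) (40.3178, 0) (46.0474, 19) (35.7432, 19)]  |A|=194.6047
8. ⊥bis P6·P7 via (29.53,7.995): [(30.789, 4.358) (32.9014, 0) (40.3178, 0) (46.0474, 19) (35.7432, 19)]  |A|=194.6047
9. ⊥bis P6·P8 via (26.255,12.295): [(30.789, 4.358) (32.9014, 0) (40.3178, 0) (46.0474, 19) (35.7432, 19)]  |A|=194.6047
10. canonical 5-gon: [(30.789, 4.358) (32.9014, 0) (40.3178, 0) (46.0474, 19) (35.7432, 19)]
11. shoelace: 194.6047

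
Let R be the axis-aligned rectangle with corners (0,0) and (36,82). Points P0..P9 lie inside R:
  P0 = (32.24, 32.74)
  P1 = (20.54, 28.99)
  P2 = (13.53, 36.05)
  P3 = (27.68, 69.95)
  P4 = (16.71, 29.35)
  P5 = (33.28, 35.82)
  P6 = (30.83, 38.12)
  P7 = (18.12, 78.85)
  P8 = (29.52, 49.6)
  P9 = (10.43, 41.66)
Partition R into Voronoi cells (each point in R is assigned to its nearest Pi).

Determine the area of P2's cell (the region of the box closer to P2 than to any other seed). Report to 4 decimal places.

Area of P2's cell: 162.2132

1. box [0,36]×[0,82]: [(0, 0) (36, 0) (36, 82) (0, 82)]
2. ⊥bis P2·P0 via (22.885,34.395): [(0, 0) (16.8002, 0) (31.3068, 82) (0, 82)]  |A|=1972.3866
3. ⊥bis P2·P1 via (17.035,32.52): [(0, 15.6056) (23.7292, 39.1668) (31.3068, 82) (0, 82)]  |A|=1458.2282
4. ⊥bis P2·P3 via (20.605,53): [(0, 61.6006) (0, 15.6056) (23.7292, 39.1668) (25.7933, 50.8344)]  |A|=707.2959
5. ⊥bis P2·P4 via (15.12,32.7): [(0, 61.6006) (0, 25.5236) (19.136, 34.6061) (23.7292, 39.1668) (25.7933, 50.8344)]  |A|=612.4007
6. ⊥bis P2·P5 via (23.405,35.935): [(23.5892, 51.7544) (0, 61.6006) (0, 25.5236) (19.136, 34.6061) (23.4393, 38.8789)]  |A|=596.7484
7. ⊥bis P2·P6 via (22.18,37.085): [(20.2584, 53.1447) (0, 61.6006) (0, 25.5236) (19.136, 34.6061) (22.1219, 37.5708)]  |A|=563.7239
8. ⊥bis P2·P7 via (15.825,57.45): [(20.2584, 53.1447) (7.9104, 58.2988) (0, 59.1471) (0, 25.5236) (19.136, 34.6061) (22.1219, 37.5708)]  |A|=554.0199
9. ⊥bis P2·P8 via (21.525,42.825): [(21.488, 42.8687) (8.6872, 57.9745) (7.9104, 58.2988) (0, 59.1471) (0, 25.5236) (19.136, 34.6061) (22.1219, 37.5708)]  |A|=497.5366
10. ⊥bis P2·P9 via (11.98,38.855): [(21.488, 42.8687) (20.7722, 43.7134) (0, 32.235) (0, 25.5236) (19.136, 34.6061) (22.1219, 37.5708)]  |A|=162.2132
11. canonical 6-gon: [(21.488, 42.8687) (20.7722, 43.7134) (0, 32.235) (0, 25.5236) (19.136, 34.6061) (22.1219, 37.5708)]
12. shoelace: 162.2132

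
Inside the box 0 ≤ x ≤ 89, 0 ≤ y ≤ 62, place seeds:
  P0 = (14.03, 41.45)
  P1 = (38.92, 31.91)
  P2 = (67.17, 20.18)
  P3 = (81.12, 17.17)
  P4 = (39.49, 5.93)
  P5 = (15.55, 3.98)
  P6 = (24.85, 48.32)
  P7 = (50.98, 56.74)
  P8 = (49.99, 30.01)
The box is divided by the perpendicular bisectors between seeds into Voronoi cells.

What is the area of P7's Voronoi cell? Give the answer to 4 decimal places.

1. box [0,89]×[0,62]: [(0, 0) (89, 0) (89, 62) (0, 62)]
2. ⊥bis P7·P0 via (32.505,49.095): [(52.8206, 0) (89, 0) (89, 62) (27.1649, 62)]  |A|=3038.4492
3. ⊥bis P7·P1 via (44.95,44.325): [(31.8449, 50.6902) (89, 22.9298) (89, 62) (27.1649, 62)]  |A|=1466.2027
4. ⊥bis P7·P2 via (59.075,38.46): [(31.8449, 50.6902) (58.0028, 37.9852) (89, 51.7118) (89, 62) (27.1649, 62)]  |A|=1020.1223
5. ⊥bis P7·P3 via (66.05,36.955): [(31.8449, 50.6902) (58.0028, 37.9852) (80.4571, 47.9287) (89, 54.4357) (89, 62) (27.1649, 62)]  |A|=1008.4871
6. ⊥bis P7·P4 via (45.235,31.335): [(31.8449, 50.6902) (58.0028, 37.9852) (80.4571, 47.9287) (89, 54.4357) (89, 62) (27.1649, 62)]  |A|=1008.4871
7. ⊥bis P7·P5 via (33.265,30.36): [(31.8449, 50.6902) (58.0028, 37.9852) (80.4571, 47.9287) (89, 54.4357) (89, 62) (27.1649, 62)]  |A|=1008.4871
8. ⊥bis P7·P6 via (37.915,52.53): [(39.7442, 46.8535) (58.0028, 37.9852) (80.4571, 47.9287) (89, 54.4357) (89, 62) (34.8634, 62)]  |A|=914.4922
9. ⊥bis P7·P8 via (50.485,43.375): [(39.7442, 46.8535) (46.6105, 43.5185) (68.6544, 42.7021) (80.4571, 47.9287) (89, 54.4357) (89, 62) (34.8634, 62)]  |A|=858.1552
10. canonical 7-gon: [(39.7442, 46.8535) (46.6105, 43.5185) (68.6544, 42.7021) (80.4571, 47.9287) (89, 54.4357) (89, 62) (34.8634, 62)]
11. shoelace: 858.1552

Area of P7's cell: 858.1552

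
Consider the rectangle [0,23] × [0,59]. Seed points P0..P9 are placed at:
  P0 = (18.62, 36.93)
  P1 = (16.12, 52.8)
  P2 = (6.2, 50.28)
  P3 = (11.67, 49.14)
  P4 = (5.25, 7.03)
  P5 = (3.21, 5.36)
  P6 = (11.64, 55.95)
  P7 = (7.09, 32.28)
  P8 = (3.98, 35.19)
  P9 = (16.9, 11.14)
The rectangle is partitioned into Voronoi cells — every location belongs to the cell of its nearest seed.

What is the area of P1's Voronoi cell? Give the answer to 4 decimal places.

1. box [0,23]×[0,59]: [(0, 0) (23, 0) (23, 59) (0, 59)]
2. ⊥bis P1·P0 via (17.37,44.865): [(0, 42.1287) (23, 45.7519) (23, 59) (0, 59)]  |A|=346.3731
3. ⊥bis P1·P2 via (11.16,51.54): [(13.0294, 44.1812) (23, 45.7519) (23, 59) (9.2649, 59)]  |A|=167.8146
4. ⊥bis P1·P3 via (13.895,50.97): [(10.1473, 55.5267) (18.7388, 45.0806) (23, 45.7519) (23, 59) (9.2649, 59)]  |A|=134.1302
5. ⊥bis P1·P4 via (10.685,29.915): [(10.1473, 55.5267) (18.7388, 45.0806) (23, 45.7519) (23, 59) (9.2649, 59)]  |A|=134.1302
6. ⊥bis P1·P5 via (9.665,29.08): [(10.1473, 55.5267) (18.7388, 45.0806) (23, 45.7519) (23, 59) (9.2649, 59)]  |A|=134.1302
7. ⊥bis P1·P6 via (13.88,54.375): [(12.5962, 52.5491) (18.7388, 45.0806) (23, 45.7519) (23, 59) (17.132, 59)]  |A|=105.8162
8. ⊥bis P1·P7 via (11.605,42.54): [(12.5962, 52.5491) (18.7388, 45.0806) (23, 45.7519) (23, 59) (17.132, 59)]  |A|=105.8162
9. ⊥bis P1·P8 via (10.05,43.995): [(12.5962, 52.5491) (18.7388, 45.0806) (23, 45.7519) (23, 59) (17.132, 59)]  |A|=105.8162
10. ⊥bis P1·P9 via (16.51,31.97): [(12.5962, 52.5491) (18.7388, 45.0806) (23, 45.7519) (23, 59) (17.132, 59)]  |A|=105.8162
11. canonical 5-gon: [(12.5962, 52.5491) (18.7388, 45.0806) (23, 45.7519) (23, 59) (17.132, 59)]
12. shoelace: 105.8162

Area of P1's cell: 105.8162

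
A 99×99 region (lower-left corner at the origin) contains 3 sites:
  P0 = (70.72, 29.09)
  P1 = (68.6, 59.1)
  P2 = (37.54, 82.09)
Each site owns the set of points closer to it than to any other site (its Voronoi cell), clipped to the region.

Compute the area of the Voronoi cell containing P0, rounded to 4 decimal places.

Area of P0's cell: 3949.6075

1. box [0,99]×[0,99]: [(0, 0) (99, 0) (99, 99) (0, 99)]
2. ⊥bis P0·P1 via (69.66,44.095): [(0, 39.174) (0, 0) (99, 0) (99, 46.1677)]  |A|=4224.4126
3. ⊥bis P0·P2 via (54.13,55.59): [(31.4577, 41.3963) (0, 21.7026) (0, 0) (99, 0) (99, 46.1677)]  |A|=3949.6075
4. canonical 5-gon: [(31.4577, 41.3963) (0, 21.7026) (0, 0) (99, 0) (99, 46.1677)]
5. shoelace: 3949.6075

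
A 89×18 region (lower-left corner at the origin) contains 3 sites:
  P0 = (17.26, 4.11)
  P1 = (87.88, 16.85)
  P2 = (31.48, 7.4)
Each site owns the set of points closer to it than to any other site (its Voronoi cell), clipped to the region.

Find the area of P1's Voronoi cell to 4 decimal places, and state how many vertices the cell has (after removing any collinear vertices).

Area of P1's cell: 518.3351 (4 vertices)

1. box [0,89]×[0,18]: [(0, 0) (89, 0) (89, 18) (0, 18)]
2. ⊥bis P1·P0 via (52.57,10.48): [(54.4606, 0) (89, 0) (89, 18) (51.2134, 18)]  |A|=650.9341
3. ⊥bis P1·P2 via (59.68,12.125): [(61.7116, 0) (89, 0) (89, 18) (58.6956, 18)]  |A|=518.3351
4. canonical 4-gon: [(61.7116, 0) (89, 0) (89, 18) (58.6956, 18)]
5. shoelace: 518.3351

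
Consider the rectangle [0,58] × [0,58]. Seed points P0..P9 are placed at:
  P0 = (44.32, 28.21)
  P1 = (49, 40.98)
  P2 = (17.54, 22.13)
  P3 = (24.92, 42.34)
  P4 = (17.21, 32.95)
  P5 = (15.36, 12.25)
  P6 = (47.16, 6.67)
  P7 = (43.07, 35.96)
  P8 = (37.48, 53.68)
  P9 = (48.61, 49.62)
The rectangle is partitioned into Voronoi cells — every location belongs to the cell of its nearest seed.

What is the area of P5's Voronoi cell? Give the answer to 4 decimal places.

1. box [0,58]×[0,58]: [(0, 0) (58, 0) (58, 58) (0, 58)]
2. ⊥bis P5·P0 via (29.84,20.23): [(0, 0) (40.9889, 0) (9.0248, 58) (0, 58)]  |A|=1450.3949
3. ⊥bis P5·P1 via (32.18,26.615): [(0, 0) (40.9889, 0) (15.6628, 45.955) (5.3759, 58) (0, 58)]  |A|=1428.4194
4. ⊥bis P5·P2 via (16.45,17.19): [(0, 20.8197) (0, 0) (40.9889, 0) (33.6009, 13.4057)]  |A|=624.5216
5. ⊥bis P5·P3 via (20.14,27.295): [(0, 20.8197) (0, 0) (40.9889, 0) (33.6009, 13.4057)]  |A|=624.5216
6. ⊥bis P5·P4 via (16.285,22.6): [(0, 20.8197) (0, 0) (40.9889, 0) (33.6009, 13.4057)]  |A|=624.5216
7. ⊥bis P5·P6 via (31.26,9.46): [(32.0138, 13.7559) (0, 20.8197) (0, 0) (29.6, 0)]  |A|=536.8455
8. ⊥bis P5·P7 via (29.215,24.105): [(32.0138, 13.7559) (0, 20.8197) (0, 0) (29.6, 0)]  |A|=536.8455
9. ⊥bis P5·P8 via (26.42,32.965): [(32.0138, 13.7559) (0, 20.8197) (0, 0) (29.6, 0)]  |A|=536.8455
10. ⊥bis P5·P9 via (31.985,30.935): [(32.0138, 13.7559) (0, 20.8197) (0, 0) (29.6, 0)]  |A|=536.8455
11. canonical 4-gon: [(32.0138, 13.7559) (0, 20.8197) (0, 0) (29.6, 0)]
12. shoelace: 536.8455

Area of P5's cell: 536.8455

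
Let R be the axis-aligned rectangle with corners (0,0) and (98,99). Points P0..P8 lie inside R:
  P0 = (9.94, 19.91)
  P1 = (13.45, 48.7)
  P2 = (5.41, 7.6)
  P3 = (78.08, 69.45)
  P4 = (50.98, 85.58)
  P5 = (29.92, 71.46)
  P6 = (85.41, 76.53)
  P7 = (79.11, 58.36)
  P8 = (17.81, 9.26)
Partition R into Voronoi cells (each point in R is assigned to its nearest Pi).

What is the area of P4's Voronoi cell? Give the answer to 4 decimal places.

1. box [0,98]×[0,99]: [(0, 0) (98, 0) (98, 99) (0, 99)]
2. ⊥bis P4·P0 via (30.46,52.745): [(0, 71.7808) (98, 10.5364) (98, 99) (0, 99)]  |A|=5668.4612
3. ⊥bis P4·P1 via (32.215,67.14): [(71.6662, 26.9935) (98, 10.5364) (98, 99) (0.9068, 99)]  |A|=4660.4636
4. ⊥bis P4·P2 via (28.195,46.59): [(71.6662, 26.9935) (98, 10.5364) (98, 99) (0.9068, 99)]  |A|=4660.4636
5. ⊥bis P4·P3 via (64.53,77.515): [(48.4944, 50.5737) (77.3179, 99) (0.9068, 99)]  |A|=1850.1562
6. ⊥bis P4·P5 via (40.45,78.52): [(53.5228, 59.0219) (77.3179, 99) (26.7189, 99)]  |A|=1011.4283
7. ⊥bis P4·P6 via (68.195,81.055): [(53.5228, 59.0219) (69.4272, 85.7428) (72.9119, 99) (26.7189, 99)]  |A|=982.2222
8. ⊥bis P4·P7 via (65.045,71.97): [(53.1106, 59.6367) (55.1323, 61.7259) (69.4272, 85.7428) (72.9119, 99) (26.7189, 99)]  |A|=981.1702
9. ⊥bis P4·P8 via (34.395,47.42): [(53.1106, 59.6367) (55.1323, 61.7259) (69.4272, 85.7428) (72.9119, 99) (26.7189, 99)]  |A|=981.1702
10. canonical 5-gon: [(53.1106, 59.6367) (55.1323, 61.7259) (69.4272, 85.7428) (72.9119, 99) (26.7189, 99)]
11. shoelace: 981.1702

Area of P4's cell: 981.1702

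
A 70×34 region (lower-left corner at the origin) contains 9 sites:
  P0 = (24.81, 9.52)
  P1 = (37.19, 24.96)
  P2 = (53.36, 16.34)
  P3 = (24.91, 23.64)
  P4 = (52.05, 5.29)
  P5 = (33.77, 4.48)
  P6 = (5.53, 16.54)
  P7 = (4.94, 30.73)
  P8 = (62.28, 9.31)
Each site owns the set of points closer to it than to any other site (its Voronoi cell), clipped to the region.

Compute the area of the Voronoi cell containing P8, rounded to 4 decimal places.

1. box [0,70]×[0,34]: [(0, 0) (70, 0) (70, 34) (0, 34)]
2. ⊥bis P8·P0 via (43.545,9.415): [(43.4922, 0) (70, 0) (70, 34) (43.6828, 34)]  |A|=898.0247
3. ⊥bis P8·P1 via (49.735,17.135): [(43.5325, 7.1912) (43.4922, 0) (70, 0) (70, 34) (60.2546, 34)]  |A|=675.8895
4. ⊥bis P8·P2 via (57.82,12.825): [(47.7124, 0) (70, 0) (70, 28.2796)]  |A|=315.1418
5. ⊥bis P8·P3 via (43.595,16.475): [(47.7124, 0) (70, 0) (70, 28.2796)]  |A|=315.1418
6. ⊥bis P8·P4 via (57.165,7.3): [(55.9342, 10.4322) (60.0336, 0) (70, 0) (70, 28.2796)]  |A|=250.8732
7. ⊥bis P8·P5 via (48.025,6.895): [(55.9342, 10.4322) (60.0336, 0) (70, 0) (70, 28.2796)]  |A|=250.8732
8. ⊥bis P8·P6 via (33.905,12.925): [(55.9342, 10.4322) (60.0336, 0) (70, 0) (70, 28.2796)]  |A|=250.8732
9. ⊥bis P8·P7 via (33.61,20.02): [(55.9342, 10.4322) (60.0336, 0) (70, 0) (70, 28.2796)]  |A|=250.8732
10. canonical 4-gon: [(55.9342, 10.4322) (60.0336, 0) (70, 0) (70, 28.2796)]
11. shoelace: 250.8732

Area of P8's cell: 250.8732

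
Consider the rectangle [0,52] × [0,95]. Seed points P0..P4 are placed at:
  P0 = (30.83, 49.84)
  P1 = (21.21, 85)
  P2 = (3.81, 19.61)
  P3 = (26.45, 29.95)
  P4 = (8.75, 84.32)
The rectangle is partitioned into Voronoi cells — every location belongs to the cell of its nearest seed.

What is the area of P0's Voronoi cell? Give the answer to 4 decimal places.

1. box [0,52]×[0,95]: [(0, 0) (52, 0) (52, 95) (0, 95)]
2. ⊥bis P0·P1 via (26.02,67.42): [(0, 60.3008) (0, 0) (52, 0) (52, 74.5283)]  |A|=3505.5554
3. ⊥bis P0·P2 via (17.32,34.725): [(0, 60.3008) (0, 50.2059) (52, 3.7275) (52, 74.5283)]  |A|=2103.2874
4. ⊥bis P0·P3 via (28.64,39.895): [(0, 60.3008) (0, 50.2059) (5.9442, 44.8929) (52, 34.7509) (52, 74.5283)]  |A|=1388.8846
5. ⊥bis P0·P4 via (19.79,67.08): [(16.0694, 64.6975) (0, 54.4071) (0, 50.2059) (5.9442, 44.8929) (52, 34.7509) (52, 74.5283)]  |A|=1341.5303
6. canonical 6-gon: [(16.0694, 64.6975) (0, 54.4071) (0, 50.2059) (5.9442, 44.8929) (52, 34.7509) (52, 74.5283)]
7. shoelace: 1341.5303

Area of P0's cell: 1341.5303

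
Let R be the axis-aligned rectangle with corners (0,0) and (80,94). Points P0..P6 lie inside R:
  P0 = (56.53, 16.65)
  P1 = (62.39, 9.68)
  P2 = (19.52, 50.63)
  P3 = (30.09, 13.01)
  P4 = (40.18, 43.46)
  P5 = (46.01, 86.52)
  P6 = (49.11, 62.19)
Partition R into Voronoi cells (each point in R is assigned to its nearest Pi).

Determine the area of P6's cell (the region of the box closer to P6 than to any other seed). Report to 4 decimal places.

Area of P6's cell: 1312.2216

1. box [0,80]×[0,94]: [(0, 0) (80, 0) (80, 94) (0, 94)]
2. ⊥bis P6·P0 via (52.82,39.42): [(0, 30.8138) (80, 43.8485) (80, 94) (0, 94)]  |A|=4533.5048
3. ⊥bis P6·P1 via (55.75,35.935): [(0, 30.8138) (80, 43.8485) (80, 94) (0, 94)]  |A|=4533.5048
4. ⊥bis P6·P2 via (34.315,56.41): [(41.6627, 37.6021) (80, 43.8485) (80, 94) (19.6296, 94)]  |A|=2663.7163
5. ⊥bis P6·P3 via (39.6,37.6): [(41.6627, 37.6021) (80, 43.8485) (80, 94) (19.6296, 94)]  |A|=2663.7163
6. ⊥bis P6·P4 via (44.645,52.825): [(33.6716, 58.0568) (67.682, 41.8415) (80, 43.8485) (80, 94) (19.6296, 94)]  |A|=2380.6688
7. ⊥bis P6·P5 via (47.56,74.355): [(28.2648, 71.8965) (33.6716, 58.0568) (67.682, 41.8415) (80, 43.8485) (80, 78.4883)]  |A|=1312.2216
8. canonical 5-gon: [(28.2648, 71.8965) (33.6716, 58.0568) (67.682, 41.8415) (80, 43.8485) (80, 78.4883)]
9. shoelace: 1312.2216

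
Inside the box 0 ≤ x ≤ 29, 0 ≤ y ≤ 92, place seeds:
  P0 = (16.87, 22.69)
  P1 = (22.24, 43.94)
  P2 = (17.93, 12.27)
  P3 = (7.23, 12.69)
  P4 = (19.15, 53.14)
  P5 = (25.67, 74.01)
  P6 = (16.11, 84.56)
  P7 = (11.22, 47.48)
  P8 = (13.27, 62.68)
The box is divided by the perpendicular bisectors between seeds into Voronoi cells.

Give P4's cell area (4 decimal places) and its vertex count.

Area of P4's cell: 171.4641 (5 vertices)

1. box [0,29]×[0,92]: [(0, 0) (29, 0) (29, 92) (0, 92)]
2. ⊥bis P4·P0 via (18.01,37.915): [(0, 39.2635) (29, 37.0921) (29, 92) (0, 92)]  |A|=1560.8433
3. ⊥bis P4·P1 via (20.695,48.54): [(0, 41.5892) (29, 51.3294) (29, 92) (0, 92)]  |A|=1320.6806
4. ⊥bis P4·P2 via (18.54,32.705): [(0, 41.5892) (29, 51.3294) (29, 92) (0, 92)]  |A|=1320.6806
5. ⊥bis P4·P3 via (13.19,32.915): [(0, 41.5892) (29, 51.3294) (29, 92) (0, 92)]  |A|=1320.6806
6. ⊥bis P4·P5 via (22.41,63.575): [(0, 70.5761) (0, 41.5892) (29, 51.3294) (29, 61.5162)]  |A|=568.0194
7. ⊥bis P4·P6 via (17.63,68.85): [(8.3875, 67.9558) (0, 67.1442) (0, 41.5892) (29, 51.3294) (29, 61.5162)]  |A|=553.6269
8. ⊥bis P4·P7 via (15.185,50.31): [(8.3875, 67.9558) (2.9649, 67.4311) (17.2695, 47.3895) (29, 51.3294) (29, 61.5162)]  |A|=301.2029
9. ⊥bis P4·P8 via (16.21,57.91): [(24.395, 62.9549) (11.731, 55.1493) (17.2695, 47.3895) (29, 51.3294) (29, 61.5162)]  |A|=171.4641
10. canonical 5-gon: [(24.395, 62.9549) (11.731, 55.1493) (17.2695, 47.3895) (29, 51.3294) (29, 61.5162)]
11. shoelace: 171.4641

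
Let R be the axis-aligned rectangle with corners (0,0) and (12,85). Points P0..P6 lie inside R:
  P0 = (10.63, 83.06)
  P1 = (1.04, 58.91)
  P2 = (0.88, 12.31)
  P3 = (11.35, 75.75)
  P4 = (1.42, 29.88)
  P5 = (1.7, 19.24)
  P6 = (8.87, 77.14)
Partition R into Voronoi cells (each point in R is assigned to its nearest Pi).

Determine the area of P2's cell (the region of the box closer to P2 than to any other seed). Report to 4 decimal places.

1. box [0,12]×[0,85]: [(0, 0) (12, 0) (12, 85) (0, 85)]
2. ⊥bis P2·P0 via (5.755,47.685): [(0, 48.4781) (0, 0) (12, 0) (12, 46.8244)]  |A|=571.8148
3. ⊥bis P2·P1 via (0.96,35.61): [(0, 35.6133) (0, 0) (12, 0) (12, 35.5721)]  |A|=427.1123
4. ⊥bis P2·P3 via (6.115,44.03): [(0, 35.6133) (0, 0) (12, 0) (12, 35.5721)]  |A|=427.1123
5. ⊥bis P2·P4 via (1.15,21.095): [(0, 21.1303) (0, 0) (12, 0) (12, 20.7615)]  |A|=251.3513
6. ⊥bis P2·P5 via (1.29,15.775): [(0, 15.9276) (0, 0) (12, 0) (12, 14.5077)]  |A|=182.6122
7. ⊥bis P2·P6 via (4.875,44.725): [(0, 15.9276) (0, 0) (12, 0) (12, 14.5077)]  |A|=182.6122
8. canonical 4-gon: [(0, 15.9276) (0, 0) (12, 0) (12, 14.5077)]
9. shoelace: 182.6122

Area of P2's cell: 182.6122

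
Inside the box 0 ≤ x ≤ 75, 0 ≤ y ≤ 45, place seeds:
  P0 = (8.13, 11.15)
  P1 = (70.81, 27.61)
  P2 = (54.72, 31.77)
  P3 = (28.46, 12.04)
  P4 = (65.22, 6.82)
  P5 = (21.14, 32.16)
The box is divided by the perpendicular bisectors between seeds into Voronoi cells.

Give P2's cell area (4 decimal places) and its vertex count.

Area of P2's cell: 675.9530 (5 vertices)

1. box [0,75]×[0,45]: [(0, 0) (75, 0) (75, 45) (0, 45)]
2. ⊥bis P2·P0 via (31.425,21.46): [(40.9229, 0) (75, 0) (75, 45) (21.0066, 45)]  |A|=1981.5879
3. ⊥bis P2·P1 via (62.765,29.69): [(40.9229, 0) (55.0888, 0) (66.7233, 45) (21.0066, 45)]  |A|=1347.3605
4. ⊥bis P2·P3 via (41.59,21.905): [(55.8464, 2.9302) (66.7233, 45) (24.238, 45)]  |A|=893.675
5. ⊥bis P2·P4 via (59.97,19.295): [(47.4954, 14.0452) (60.0905, 19.3457) (66.7233, 45) (24.238, 45)]  |A|=801.5452
6. ⊥bis P2·P5 via (37.93,31.965): [(37.8707, 26.8553) (47.4954, 14.0452) (60.0905, 19.3457) (66.7233, 45) (38.0814, 45)]  |A|=675.953
7. canonical 5-gon: [(37.8707, 26.8553) (47.4954, 14.0452) (60.0905, 19.3457) (66.7233, 45) (38.0814, 45)]
8. shoelace: 675.953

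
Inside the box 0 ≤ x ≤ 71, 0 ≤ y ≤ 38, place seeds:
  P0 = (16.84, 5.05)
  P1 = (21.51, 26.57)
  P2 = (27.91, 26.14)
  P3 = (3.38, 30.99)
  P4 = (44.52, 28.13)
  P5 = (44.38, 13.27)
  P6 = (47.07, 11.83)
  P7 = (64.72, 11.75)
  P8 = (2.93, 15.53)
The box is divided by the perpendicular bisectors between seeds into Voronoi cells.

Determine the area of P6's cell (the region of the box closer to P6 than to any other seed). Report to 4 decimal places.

1. box [0,71]×[0,38]: [(0, 0) (71, 0) (71, 38) (0, 38)]
2. ⊥bis P6·P0 via (31.955,8.44): [(33.8479, 0) (71, 0) (71, 38) (25.3253, 38)]  |A|=1573.7093
3. ⊥bis P6·P1 via (34.29,19.2): [(30.8713, 13.2718) (33.8479, 0) (71, 0) (71, 38) (45.1316, 38)]  |A|=1328.8216
4. ⊥bis P6·P2 via (37.49,18.985): [(31.4144, 10.8503) (33.8479, 0) (71, 0) (71, 38) (51.6917, 38)]  |A|=1215.7884
5. ⊥bis P6·P3 via (25.225,21.41): [(31.4144, 10.8503) (33.8479, 0) (71, 0) (71, 38) (51.6917, 38)]  |A|=1215.7884
6. ⊥bis P6·P4 via (45.795,19.98): [(37.2327, 18.6405) (31.4144, 10.8503) (33.8479, 0) (71, 0) (71, 23.9231)]  |A|=791.2198
7. ⊥bis P6·P5 via (45.725,12.55): [(50.0595, 20.6472) (39.0068, 0) (71, 0) (71, 23.9231)]  |A|=580.7649
8. ⊥bis P6·P7 via (55.895,11.79): [(55.9393, 21.567) (50.0595, 20.6472) (39.0068, 0) (55.8416, 0)]  |A|=237.1547
9. ⊥bis P6·P8 via (25,13.68): [(55.9393, 21.567) (50.0595, 20.6472) (39.0068, 0) (55.8416, 0)]  |A|=237.1547
10. canonical 4-gon: [(55.9393, 21.567) (50.0595, 20.6472) (39.0068, 0) (55.8416, 0)]
11. shoelace: 237.1547

Area of P6's cell: 237.1547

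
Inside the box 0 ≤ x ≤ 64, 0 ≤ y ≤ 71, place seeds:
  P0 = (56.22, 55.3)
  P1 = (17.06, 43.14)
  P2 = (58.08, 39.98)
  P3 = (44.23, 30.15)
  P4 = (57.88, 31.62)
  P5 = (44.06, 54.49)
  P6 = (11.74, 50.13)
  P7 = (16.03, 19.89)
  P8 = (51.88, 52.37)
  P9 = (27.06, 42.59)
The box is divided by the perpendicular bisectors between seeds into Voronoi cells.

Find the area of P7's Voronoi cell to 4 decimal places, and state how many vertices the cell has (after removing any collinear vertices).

1. box [0,64]×[0,71]: [(0, 0) (64, 0) (64, 71) (0, 71)]
2. ⊥bis P7·P0 via (36.125,37.595): [(0, 0) (64, 0) (64, 5.9572) (6.693, 71) (0, 71)]  |A|=2680.2955
3. ⊥bis P7·P1 via (16.545,31.515): [(0, 32.248) (0, 0) (64, 0) (64, 5.9572) (42.4947, 30.3654)]  |A|=1720.9323
4. ⊥bis P7·P2 via (37.055,29.935): [(36.7273, 30.6209) (0, 32.248) (0, 0) (51.3569, 0)]  |A|=1378.4873
5. ⊥bis P7·P3 via (30.13,25.02): [(27.9508, 31.0097) (0, 32.248) (0, 0) (39.233, 0)]  |A|=1058.9799
6. ⊥bis P7·P4 via (36.955,25.755): [(27.9508, 31.0097) (0, 32.248) (0, 0) (39.233, 0)]  |A|=1058.9799
7. ⊥bis P7·P5 via (30.045,37.19): [(27.9508, 31.0097) (0, 32.248) (0, 0) (39.233, 0)]  |A|=1058.9799
8. ⊥bis P7·P6 via (13.885,35.01): [(27.9508, 31.0097) (0, 32.248) (0, 0) (39.233, 0)]  |A|=1058.9799
9. ⊥bis P7·P8 via (33.955,36.13): [(27.9508, 31.0097) (0, 32.248) (0, 0) (39.233, 0)]  |A|=1058.9799
10. ⊥bis P7·P9 via (21.545,31.24): [(29.2246, 27.5084) (21.4239, 31.2989) (0, 32.248) (0, 0) (39.233, 0)]  |A|=1047.7379
11. canonical 5-gon: [(29.2246, 27.5084) (21.4239, 31.2989) (0, 32.248) (0, 0) (39.233, 0)]
12. shoelace: 1047.7379

Area of P7's cell: 1047.7379 (5 vertices)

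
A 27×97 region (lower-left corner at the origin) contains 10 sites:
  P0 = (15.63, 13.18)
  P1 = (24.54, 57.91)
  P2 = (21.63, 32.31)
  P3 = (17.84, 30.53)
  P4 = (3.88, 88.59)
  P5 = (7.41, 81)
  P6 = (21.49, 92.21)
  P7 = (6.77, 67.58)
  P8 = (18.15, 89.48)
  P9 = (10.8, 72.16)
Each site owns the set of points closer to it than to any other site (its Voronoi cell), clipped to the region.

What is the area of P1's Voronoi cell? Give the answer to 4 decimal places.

1. box [0,27]×[0,97]: [(0, 0) (27, 0) (27, 97) (0, 97)]
2. ⊥bis P1·P0 via (20.085,35.545): [(0, 39.5458) (27, 34.1676) (27, 97) (0, 97)]  |A|=1623.8691
3. ⊥bis P1·P2 via (23.085,45.11): [(0, 47.7341) (27, 44.665) (27, 97) (0, 97)]  |A|=1371.6123
4. ⊥bis P1·P3 via (21.19,44.22): [(0, 49.4053) (12.7538, 46.2844) (27, 44.665) (27, 97) (0, 97)]  |A|=1360.9554
5. ⊥bis P1·P4 via (14.21,73.25): [(0, 63.6809) (0, 49.4053) (12.7538, 46.2844) (27, 44.665) (27, 81.8628)]  |A|=706.7963
6. ⊥bis P1·P5 via (15.975,69.455): [(0, 57.6035) (0, 49.4053) (12.7538, 46.2844) (27, 44.665) (27, 77.6342)]  |A|=567.6643
7. ⊥bis P1·P6 via (23.015,75.06): [(23.6003, 75.112) (0, 57.6035) (0, 49.4053) (12.7538, 46.2844) (27, 44.665) (27, 75.4144)]  |A|=563.8908
8. ⊥bis P1·P7 via (15.655,62.745): [(23.6003, 75.112) (21.5619, 73.5998) (7.4092, 47.5922) (12.7538, 46.2844) (27, 44.665) (27, 75.4144)]  |A|=366.3283
9. ⊥bis P1·P8 via (21.345,73.695): [(21.8197, 73.7911) (21.5619, 73.5998) (7.4092, 47.5922) (12.7538, 46.2844) (27, 44.665) (27, 74.8396)]  |A|=362.8634
10. ⊥bis P1·P9 via (17.67,65.035): [(16.0524, 63.4753) (7.4092, 47.5922) (12.7538, 46.2844) (27, 44.665) (27, 74.0311)]  |A|=333.9638
11. canonical 5-gon: [(16.0524, 63.4753) (7.4092, 47.5922) (12.7538, 46.2844) (27, 44.665) (27, 74.0311)]
12. shoelace: 333.9638

Area of P1's cell: 333.9638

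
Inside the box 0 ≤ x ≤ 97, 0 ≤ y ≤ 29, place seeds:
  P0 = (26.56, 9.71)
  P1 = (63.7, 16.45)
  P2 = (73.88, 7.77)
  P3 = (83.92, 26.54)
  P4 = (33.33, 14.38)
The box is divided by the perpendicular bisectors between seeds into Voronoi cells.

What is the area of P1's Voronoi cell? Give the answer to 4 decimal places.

1. box [0,97]×[0,29]: [(0, 0) (97, 0) (97, 29) (0, 29)]
2. ⊥bis P1·P0 via (45.13,13.08): [(47.5037, 0) (97, 0) (97, 29) (42.2409, 29)]  |A|=1511.7032
3. ⊥bis P1·P2 via (68.79,12.11): [(47.5037, 0) (58.4644, 0) (83.1913, 29) (42.2409, 29)]  |A|=752.7105
4. ⊥bis P1·P3 via (73.81,21.495): [(47.5037, 0) (58.4644, 0) (74.911, 19.2887) (70.0649, 29) (42.2409, 29)]  |A|=688.9736
5. ⊥bis P1·P4 via (48.515,15.415): [(49.5657, 0) (58.4644, 0) (74.911, 19.2887) (70.0649, 29) (47.5891, 29)]  |A|=581.5268
6. canonical 5-gon: [(49.5657, 0) (58.4644, 0) (74.911, 19.2887) (70.0649, 29) (47.5891, 29)]
7. shoelace: 581.5268

Area of P1's cell: 581.5268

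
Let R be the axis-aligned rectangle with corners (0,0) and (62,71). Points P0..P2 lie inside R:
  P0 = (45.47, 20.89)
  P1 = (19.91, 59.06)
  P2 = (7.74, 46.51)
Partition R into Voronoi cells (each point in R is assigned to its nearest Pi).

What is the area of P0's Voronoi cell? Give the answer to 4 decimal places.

Area of P0's cell: 2072.7243

1. box [0,62]×[0,71]: [(0, 0) (62, 0) (62, 71) (0, 71)]
2. ⊥bis P0·P1 via (32.69,39.975): [(0, 18.0846) (0, 0) (62, 0) (62, 59.602)]  |A|=2408.2856
3. ⊥bis P0·P2 via (26.605,33.7): [(29.3449, 37.735) (3.7215, 0) (62, 0) (62, 59.602)]  |A|=2072.7243
4. canonical 4-gon: [(29.3449, 37.735) (3.7215, 0) (62, 0) (62, 59.602)]
5. shoelace: 2072.7243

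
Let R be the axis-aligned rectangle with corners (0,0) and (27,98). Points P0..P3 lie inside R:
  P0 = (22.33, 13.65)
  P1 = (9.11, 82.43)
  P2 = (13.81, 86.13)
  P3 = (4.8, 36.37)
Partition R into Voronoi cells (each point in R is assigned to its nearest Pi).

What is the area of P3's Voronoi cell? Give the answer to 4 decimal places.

1. box [0,27]×[0,98]: [(0, 0) (27, 0) (27, 98) (0, 98)]
2. ⊥bis P3·P0 via (13.565,25.01): [(0, 14.5437) (27, 35.376) (27, 98) (0, 98)]  |A|=1972.0841
3. ⊥bis P3·P1 via (6.955,59.4): [(0, 60.0508) (0, 14.5437) (27, 35.376) (27, 57.5243)]  |A|=913.3482
4. ⊥bis P3·P2 via (9.305,61.25): [(0, 60.0508) (0, 14.5437) (27, 35.376) (27, 57.5243)]  |A|=913.3482
5. canonical 4-gon: [(0, 60.0508) (0, 14.5437) (27, 35.376) (27, 57.5243)]
6. shoelace: 913.3482

Area of P3's cell: 913.3482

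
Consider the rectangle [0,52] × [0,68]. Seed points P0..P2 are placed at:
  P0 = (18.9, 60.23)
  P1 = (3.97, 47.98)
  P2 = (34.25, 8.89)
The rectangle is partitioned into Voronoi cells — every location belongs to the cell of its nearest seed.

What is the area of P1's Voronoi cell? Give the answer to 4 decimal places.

1. box [0,52]×[0,68]: [(0, 0) (52, 0) (52, 68) (0, 68)]
2. ⊥bis P1·P0 via (11.435,54.105): [(0, 0) (52, 0) (52, 4.6654) (0.0342, 68) (0, 68)]  |A|=1890.3831
3. ⊥bis P1·P2 via (19.11,28.435): [(0, 13.632) (27.295, 34.7753) (0.0342, 68) (0, 68)]  |A|=742.5553
4. canonical 4-gon: [(0, 13.632) (27.295, 34.7753) (0.0342, 68) (0, 68)]
5. shoelace: 742.5553

Area of P1's cell: 742.5553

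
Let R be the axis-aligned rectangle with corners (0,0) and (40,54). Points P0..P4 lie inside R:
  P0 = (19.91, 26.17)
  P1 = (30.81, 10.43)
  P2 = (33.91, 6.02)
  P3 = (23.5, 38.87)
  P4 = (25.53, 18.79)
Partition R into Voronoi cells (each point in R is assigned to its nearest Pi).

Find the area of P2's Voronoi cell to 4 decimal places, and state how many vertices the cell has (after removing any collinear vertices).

1. box [0,40]×[0,54]: [(0, 0) (40, 0) (40, 54) (0, 54)]
2. ⊥bis P2·P0 via (26.91,16.095): [(3.7447, 0) (40, 0) (40, 25.1898)]  |A|=456.6317
3. ⊥bis P2·P1 via (32.36,8.225): [(20.6593, 0) (40, 0) (40, 13.5955)]  |A|=131.4736
4. ⊥bis P2·P3 via (28.705,22.445): [(20.6593, 0) (40, 0) (40, 13.5955)]  |A|=131.4736
5. ⊥bis P2·P4 via (29.72,12.405): [(20.6593, 0) (40, 0) (40, 13.5955)]  |A|=131.4736
6. canonical 3-gon: [(20.6593, 0) (40, 0) (40, 13.5955)]
7. shoelace: 131.4736

Area of P2's cell: 131.4736 (3 vertices)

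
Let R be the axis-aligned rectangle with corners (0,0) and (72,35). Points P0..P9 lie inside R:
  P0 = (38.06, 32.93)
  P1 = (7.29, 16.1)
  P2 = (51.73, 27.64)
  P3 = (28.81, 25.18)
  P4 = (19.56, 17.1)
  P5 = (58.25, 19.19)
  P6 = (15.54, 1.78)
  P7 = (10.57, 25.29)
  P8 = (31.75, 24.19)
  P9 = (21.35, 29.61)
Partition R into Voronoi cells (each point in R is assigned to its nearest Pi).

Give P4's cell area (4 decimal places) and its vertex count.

1. box [0,72]×[0,35]: [(0, 0) (72, 0) (72, 35) (0, 35)]
2. ⊥bis P4·P0 via (28.81,25.015): [(0, 0) (50.2147, 0) (20.2661, 35) (0, 35)]  |A|=1233.4141
3. ⊥bis P4·P1 via (13.425,16.6): [(14.7779, 0) (50.2147, 0) (20.2661, 35) (11.9254, 35)]  |A|=766.1063
4. ⊥bis P4·P2 via (35.645,22.37): [(14.7779, 0) (42.9742, 0) (38.4816, 13.7121) (20.2661, 35) (11.9254, 35)]  |A|=716.4649
5. ⊥bis P4·P3 via (24.185,21.14): [(14.7779, 0) (42.6511, 0) (12.0781, 35) (11.9254, 35)]  |A|=490.4529
6. ⊥bis P4·P5 via (38.905,18.145): [(14.7779, 0) (39.8852, 0) (39.7029, 3.3751) (12.0781, 35) (11.9254, 35)]  |A|=485.7852
7. ⊥bis P4·P6 via (17.55,9.44): [(13.9311, 10.3896) (39.4174, 3.702) (12.0781, 35) (11.9254, 35)]  |A|=309.2958
8. ⊥bis P4·P7 via (15.065,21.195): [(13.2159, 19.1653) (13.9311, 10.3896) (39.4174, 3.702) (19.6963, 26.2787)]  |A|=252.7327
9. ⊥bis P4·P8 via (25.655,20.645): [(13.2159, 19.1653) (13.9311, 10.3896) (34.8056, 4.9121) (27.7226, 17.0902) (19.6963, 26.2787)]  |A|=228.9374
10. ⊥bis P4·P9 via (20.455,23.355): [(17.4274, 23.7882) (13.2159, 19.1653) (13.9311, 10.3896) (34.8056, 4.9121) (27.7226, 17.0902) (22.5066, 23.0614)]  |A|=221.7882
11. canonical 6-gon: [(17.4274, 23.7882) (13.2159, 19.1653) (13.9311, 10.3896) (34.8056, 4.9121) (27.7226, 17.0902) (22.5066, 23.0614)]
12. shoelace: 221.7882

Area of P4's cell: 221.7882 (6 vertices)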